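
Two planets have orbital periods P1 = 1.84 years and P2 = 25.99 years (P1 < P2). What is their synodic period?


1/P_syn = |1/P1 - 1/P2| = |1/1.84 - 1/25.99| => P_syn = 1.9802

1.9802 years


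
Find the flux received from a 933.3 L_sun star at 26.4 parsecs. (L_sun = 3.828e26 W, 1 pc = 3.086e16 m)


F = L / (4*pi*d^2) = 3.573e+29 / (4*pi*(8.147e+17)^2) = 4.283e-08

4.283e-08 W/m^2


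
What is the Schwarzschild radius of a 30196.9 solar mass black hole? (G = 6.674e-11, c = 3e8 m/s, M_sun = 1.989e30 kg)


M = 30196.9 * 1.989e30 kg = 6.00616341e+34 kg. rs = 2GM/c^2 = 2 * 6.674e-11 * 6.00616341e+34 / (3e8)^2 = 8.908e+07

8.908e+07 m


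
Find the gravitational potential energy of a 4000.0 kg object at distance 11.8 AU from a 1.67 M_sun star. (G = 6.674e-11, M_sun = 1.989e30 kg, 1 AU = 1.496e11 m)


M = 1.67 * 1.989e30 kg = 3.32163e+30 kg; r = 11.8 AU * 1.496e11 m/AU = 1.76528e+12 m. U = -GM*m/r = -(6.674e-11 * 3.32163e+30 * 4000.0) / 1.76528e+12 = -5.023e+11

-5.023e+11 J


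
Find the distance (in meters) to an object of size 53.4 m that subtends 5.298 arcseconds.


D = size / theta_rad, theta_rad = 5.298 * pi/(180*3600) = 2.569e-05, D = 2.079e+06

2.079e+06 m


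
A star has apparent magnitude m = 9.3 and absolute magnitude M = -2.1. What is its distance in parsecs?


d = 10^((m - M + 5)/5) = 10^((9.3 - -2.1 + 5)/5) = 1905.4607

1905.4607 pc


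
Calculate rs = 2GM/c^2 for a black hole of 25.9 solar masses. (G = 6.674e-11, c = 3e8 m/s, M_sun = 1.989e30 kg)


M = 25.9 * 1.989e30 kg = 5.15151e+31 kg. rs = 2GM/c^2 = 2 * 6.674e-11 * 5.15151e+31 / (3e8)^2 = 76402.6172

76402.6172 m


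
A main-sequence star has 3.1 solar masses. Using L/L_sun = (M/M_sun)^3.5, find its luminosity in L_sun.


L/L_sun = (M/M_sun)^3.5 = 3.1^3.5 = 52.4525

52.4525 L_sun


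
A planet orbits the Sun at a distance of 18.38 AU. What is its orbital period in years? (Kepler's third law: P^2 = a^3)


P = a^(3/2) = 18.38^1.5 = 78.7986

78.7986 years


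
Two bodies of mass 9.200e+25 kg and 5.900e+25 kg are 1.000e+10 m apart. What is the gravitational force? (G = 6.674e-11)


F = G*m1*m2/r^2 = 6.674e-11 * 9.200e+25 * 5.900e+25 / (1.000e+10)^2 = 6.674e-11 * 5.428e+51 / 1.000e+20 = 3.623e+21

3.623e+21 N


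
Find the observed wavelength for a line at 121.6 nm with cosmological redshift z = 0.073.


lam_obs = lam_emit * (1 + z) = 121.6 * (1 + 0.073) = 130.4768

130.4768 nm


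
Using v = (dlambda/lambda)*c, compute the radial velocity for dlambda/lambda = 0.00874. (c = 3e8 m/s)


v = (dlambda/lambda) * c = 0.00874 * 3e8 = 2.622e+06

2.622e+06 m/s


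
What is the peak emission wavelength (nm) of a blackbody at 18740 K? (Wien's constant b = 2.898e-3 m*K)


lam_max = b / T = 2.898e-3 / 18740 = 1.546e-07 m = 154.6425 nm

154.6425 nm


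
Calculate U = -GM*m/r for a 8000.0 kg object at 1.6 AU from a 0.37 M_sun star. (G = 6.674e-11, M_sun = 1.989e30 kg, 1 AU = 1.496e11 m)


M = 0.37 * 1.989e30 kg = 7.3593e+29 kg; r = 1.6 AU * 1.496e11 m/AU = 2.3936e+11 m. U = -GM*m/r = -(6.674e-11 * 7.3593e+29 * 8000.0) / 2.3936e+11 = -1.642e+12

-1.642e+12 J


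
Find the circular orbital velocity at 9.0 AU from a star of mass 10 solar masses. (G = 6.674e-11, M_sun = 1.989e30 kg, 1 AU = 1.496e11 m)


v = sqrt(GM/r) = sqrt(6.674e-11 * 1.989e+31 / 1.346e+12) = 31399.5512

31399.5512 m/s


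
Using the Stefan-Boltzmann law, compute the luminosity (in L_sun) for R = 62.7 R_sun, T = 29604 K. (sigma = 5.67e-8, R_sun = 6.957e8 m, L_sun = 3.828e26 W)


R = 62.7 * 6.957e8 m = 4.362039e+10 m. L = 4*pi*R^2*sigma*T^4 = 4*pi*(4.362039e+10)^2 * 5.67e-8 * 29604^4 = 1.041294545e+33 W. L/L_sun = 1.041294545e+33 / 3.828e26 = 2.720e+06

2.720e+06 L_sun


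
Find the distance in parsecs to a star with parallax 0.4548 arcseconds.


d = 1/p = 1/0.4548 = 2.1988

2.1988 pc


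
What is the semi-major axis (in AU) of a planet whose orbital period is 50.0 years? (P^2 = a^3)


a = P^(2/3) = 50.0^(2/3) = 13.5721

13.5721 AU


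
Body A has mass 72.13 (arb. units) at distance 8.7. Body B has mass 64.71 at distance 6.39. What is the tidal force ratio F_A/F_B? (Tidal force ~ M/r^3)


Ratio = (M1/r1^3) / (M2/r2^3) = (72.13/8.7^3) / (64.71/6.39^3) = 0.4417

0.4417


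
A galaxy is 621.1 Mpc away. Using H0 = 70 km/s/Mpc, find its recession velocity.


v = H0 * d = 70 * 621.1 = 43477.0

43477.0 km/s


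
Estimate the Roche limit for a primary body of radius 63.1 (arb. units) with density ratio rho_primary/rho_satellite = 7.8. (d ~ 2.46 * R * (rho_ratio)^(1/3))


d_Roche = 2.46 * 63.1 * 7.8^(1/3) = 307.843

307.843


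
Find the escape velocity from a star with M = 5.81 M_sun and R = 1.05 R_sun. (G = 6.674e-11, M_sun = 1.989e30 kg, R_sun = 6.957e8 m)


M = 5.81 * 1.989e30 kg = 1.155609e+31 kg; R = 1.05 * 6.957e8 m = 7.30485e+08 m. v_esc = sqrt(2GM/R) = sqrt(2 * 6.674e-11 * 1.155609e+31 / 7.30485e+08) = 1.453e+06

1.453e+06 m/s


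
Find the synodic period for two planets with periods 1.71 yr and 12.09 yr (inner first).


1/P_syn = |1/P1 - 1/P2| = |1/1.71 - 1/12.09| => P_syn = 1.9917

1.9917 years


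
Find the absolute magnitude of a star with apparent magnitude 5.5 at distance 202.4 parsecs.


M = m - 5*log10(d) + 5 = 5.5 - 5*log10(202.4) + 5 = -1.0311

-1.0311


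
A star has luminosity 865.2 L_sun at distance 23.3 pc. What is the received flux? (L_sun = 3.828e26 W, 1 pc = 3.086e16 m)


F = L / (4*pi*d^2) = 3.312e+29 / (4*pi*(7.190e+17)^2) = 5.098e-08

5.098e-08 W/m^2


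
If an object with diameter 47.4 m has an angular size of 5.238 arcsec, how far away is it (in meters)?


D = size / theta_rad, theta_rad = 5.238 * pi/(180*3600) = 2.539e-05, D = 1.867e+06

1.867e+06 m


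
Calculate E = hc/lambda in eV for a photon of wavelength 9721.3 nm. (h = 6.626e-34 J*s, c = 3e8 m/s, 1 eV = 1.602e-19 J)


E = hc/lambda = 6.626e-34 * 3e8 / 9.721e-06 = 2.045e-20 J = 0.1276 eV

0.1276 eV


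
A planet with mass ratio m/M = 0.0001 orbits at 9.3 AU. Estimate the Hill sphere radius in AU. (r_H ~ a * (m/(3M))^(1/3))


r_H = a * (m/3M)^(1/3) = 9.3 * (0.0001/3)^(1/3) = 0.2993

0.2993 AU


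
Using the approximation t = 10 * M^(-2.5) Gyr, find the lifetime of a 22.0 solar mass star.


t = 10 * M^(-2.5) = 10 * 22.0^(-2.5) = 0.0044

0.0044 Gyr


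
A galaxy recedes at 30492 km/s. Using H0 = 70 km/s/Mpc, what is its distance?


d = v / H0 = 30492 / 70 = 435.6

435.6 Mpc


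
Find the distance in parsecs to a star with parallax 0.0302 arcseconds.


d = 1/p = 1/0.0302 = 33.1126

33.1126 pc


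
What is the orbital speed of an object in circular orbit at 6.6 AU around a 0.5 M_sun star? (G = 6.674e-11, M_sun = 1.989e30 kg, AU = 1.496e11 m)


v = sqrt(GM/r) = sqrt(6.674e-11 * 9.945e+29 / 9.874e+11) = 8198.9404

8198.9404 m/s


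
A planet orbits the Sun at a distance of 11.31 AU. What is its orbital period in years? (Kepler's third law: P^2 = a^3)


P = a^(3/2) = 11.31^1.5 = 38.0359

38.0359 years


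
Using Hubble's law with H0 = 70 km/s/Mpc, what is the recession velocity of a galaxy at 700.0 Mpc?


v = H0 * d = 70 * 700.0 = 49000.0

49000.0 km/s


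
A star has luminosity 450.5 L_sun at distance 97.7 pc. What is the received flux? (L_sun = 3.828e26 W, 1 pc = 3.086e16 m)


F = L / (4*pi*d^2) = 1.725e+29 / (4*pi*(3.015e+18)^2) = 1.510e-09

1.510e-09 W/m^2


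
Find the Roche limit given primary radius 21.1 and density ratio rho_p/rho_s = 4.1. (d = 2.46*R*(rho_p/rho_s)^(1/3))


d_Roche = 2.46 * 21.1 * 4.1^(1/3) = 83.0766

83.0766


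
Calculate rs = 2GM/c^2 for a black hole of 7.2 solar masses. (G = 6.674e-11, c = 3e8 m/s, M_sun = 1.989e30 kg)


M = 7.2 * 1.989e30 kg = 1.43208e+31 kg. rs = 2GM/c^2 = 2 * 6.674e-11 * 1.43208e+31 / (3e8)^2 = 21239.3376

21239.3376 m


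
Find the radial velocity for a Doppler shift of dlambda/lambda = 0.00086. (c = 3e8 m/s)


v = (dlambda/lambda) * c = 0.00086 * 3e8 = 258000.0

258000.0 m/s


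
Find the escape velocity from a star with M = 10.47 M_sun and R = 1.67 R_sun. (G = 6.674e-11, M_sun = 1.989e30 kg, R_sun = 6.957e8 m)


M = 10.47 * 1.989e30 kg = 2.082483e+31 kg; R = 1.67 * 6.957e8 m = 1.161819e+09 m. v_esc = sqrt(2GM/R) = sqrt(2 * 6.674e-11 * 2.082483e+31 / 1.161819e+09) = 1.547e+06

1.547e+06 m/s


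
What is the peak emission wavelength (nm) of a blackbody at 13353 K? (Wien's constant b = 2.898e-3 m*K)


lam_max = b / T = 2.898e-3 / 13353 = 2.170e-07 m = 217.0299 nm

217.0299 nm


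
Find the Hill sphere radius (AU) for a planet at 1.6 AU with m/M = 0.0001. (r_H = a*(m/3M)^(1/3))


r_H = a * (m/3M)^(1/3) = 1.6 * (0.0001/3)^(1/3) = 0.0515

0.0515 AU


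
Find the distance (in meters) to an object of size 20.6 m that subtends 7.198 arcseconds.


D = size / theta_rad, theta_rad = 7.198 * pi/(180*3600) = 3.490e-05, D = 590310.5041

590310.5041 m


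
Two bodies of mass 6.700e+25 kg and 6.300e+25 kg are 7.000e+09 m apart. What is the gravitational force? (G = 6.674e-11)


F = G*m1*m2/r^2 = 6.674e-11 * 6.700e+25 * 6.300e+25 / (7.000e+09)^2 = 6.674e-11 * 4.221e+51 / 4.900e+19 = 5.749e+21

5.749e+21 N


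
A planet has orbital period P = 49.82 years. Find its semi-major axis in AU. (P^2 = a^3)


a = P^(2/3) = 49.82^(2/3) = 13.5395

13.5395 AU


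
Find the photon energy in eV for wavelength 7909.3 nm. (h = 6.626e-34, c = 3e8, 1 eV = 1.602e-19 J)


E = hc/lambda = 6.626e-34 * 3e8 / 7.909e-06 = 2.513e-20 J = 0.1569 eV

0.1569 eV


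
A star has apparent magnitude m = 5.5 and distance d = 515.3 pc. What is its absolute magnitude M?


M = m - 5*log10(d) + 5 = 5.5 - 5*log10(515.3) + 5 = -3.0603

-3.0603


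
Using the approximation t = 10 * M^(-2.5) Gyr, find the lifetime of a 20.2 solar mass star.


t = 10 * M^(-2.5) = 10 * 20.2^(-2.5) = 0.0055

0.0055 Gyr


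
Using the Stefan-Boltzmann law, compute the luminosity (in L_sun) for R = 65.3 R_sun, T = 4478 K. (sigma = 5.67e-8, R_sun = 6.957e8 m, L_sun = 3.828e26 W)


R = 65.3 * 6.957e8 m = 4.542921e+10 m. L = 4*pi*R^2*sigma*T^4 = 4*pi*(4.542921e+10)^2 * 5.67e-8 * 4478^4 = 5.91288795e+29 W. L/L_sun = 5.91288795e+29 / 3.828e26 = 1544.6416

1544.6416 L_sun


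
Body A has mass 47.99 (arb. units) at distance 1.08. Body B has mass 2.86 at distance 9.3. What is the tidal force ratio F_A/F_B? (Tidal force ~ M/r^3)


Ratio = (M1/r1^3) / (M2/r2^3) = (47.99/1.08^3) / (2.86/9.3^3) = 10714.2628

10714.2628


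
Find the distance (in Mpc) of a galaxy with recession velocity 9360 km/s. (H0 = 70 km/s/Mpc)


d = v / H0 = 9360 / 70 = 133.7143

133.7143 Mpc


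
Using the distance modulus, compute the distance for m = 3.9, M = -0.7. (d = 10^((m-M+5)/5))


d = 10^((m - M + 5)/5) = 10^((3.9 - -0.7 + 5)/5) = 83.1764

83.1764 pc


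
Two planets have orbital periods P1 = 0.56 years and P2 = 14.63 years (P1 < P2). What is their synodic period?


1/P_syn = |1/P1 - 1/P2| = |1/0.56 - 1/14.63| => P_syn = 0.5823

0.5823 years


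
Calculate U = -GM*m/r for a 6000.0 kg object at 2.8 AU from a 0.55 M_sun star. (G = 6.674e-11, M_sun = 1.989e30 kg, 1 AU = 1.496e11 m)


M = 0.55 * 1.989e30 kg = 1.09395e+30 kg; r = 2.8 AU * 1.496e11 m/AU = 4.1888e+11 m. U = -GM*m/r = -(6.674e-11 * 1.09395e+30 * 6000.0) / 4.1888e+11 = -1.046e+12

-1.046e+12 J


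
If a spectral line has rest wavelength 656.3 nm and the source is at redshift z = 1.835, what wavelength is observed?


lam_obs = lam_emit * (1 + z) = 656.3 * (1 + 1.835) = 1860.6105

1860.6105 nm


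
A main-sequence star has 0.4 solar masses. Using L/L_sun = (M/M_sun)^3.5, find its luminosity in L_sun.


L/L_sun = (M/M_sun)^3.5 = 0.4^3.5 = 0.0405

0.0405 L_sun


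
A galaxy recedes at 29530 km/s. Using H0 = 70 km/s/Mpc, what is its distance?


d = v / H0 = 29530 / 70 = 421.8571

421.8571 Mpc


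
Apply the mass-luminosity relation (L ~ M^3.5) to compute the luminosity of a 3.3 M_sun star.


L/L_sun = (M/M_sun)^3.5 = 3.3^3.5 = 65.2828

65.2828 L_sun


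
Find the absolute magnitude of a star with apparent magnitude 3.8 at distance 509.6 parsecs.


M = m - 5*log10(d) + 5 = 3.8 - 5*log10(509.6) + 5 = -4.7361

-4.7361


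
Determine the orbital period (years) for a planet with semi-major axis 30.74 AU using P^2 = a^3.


P = a^(3/2) = 30.74^1.5 = 170.4338

170.4338 years


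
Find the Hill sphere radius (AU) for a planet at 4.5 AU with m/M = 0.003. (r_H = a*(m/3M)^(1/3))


r_H = a * (m/3M)^(1/3) = 4.5 * (0.003/3)^(1/3) = 0.45

0.45 AU


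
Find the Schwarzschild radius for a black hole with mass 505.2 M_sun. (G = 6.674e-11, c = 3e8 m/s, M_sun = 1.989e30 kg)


M = 505.2 * 1.989e30 kg = 1.0048428e+33 kg. rs = 2GM/c^2 = 2 * 6.674e-11 * 1.0048428e+33 / (3e8)^2 = 1.490e+06

1.490e+06 m


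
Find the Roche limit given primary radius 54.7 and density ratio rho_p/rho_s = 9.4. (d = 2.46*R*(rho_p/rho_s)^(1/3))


d_Roche = 2.46 * 54.7 * 9.4^(1/3) = 283.987

283.987


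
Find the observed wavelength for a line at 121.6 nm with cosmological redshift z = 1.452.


lam_obs = lam_emit * (1 + z) = 121.6 * (1 + 1.452) = 298.1632

298.1632 nm


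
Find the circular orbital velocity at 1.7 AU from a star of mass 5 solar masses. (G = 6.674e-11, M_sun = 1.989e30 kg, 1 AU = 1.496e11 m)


v = sqrt(GM/r) = sqrt(6.674e-11 * 9.945e+30 / 2.543e+11) = 51086.3927

51086.3927 m/s


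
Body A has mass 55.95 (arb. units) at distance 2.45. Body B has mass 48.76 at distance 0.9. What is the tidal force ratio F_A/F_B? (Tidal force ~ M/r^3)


Ratio = (M1/r1^3) / (M2/r2^3) = (55.95/2.45^3) / (48.76/0.9^3) = 0.0569

0.0569


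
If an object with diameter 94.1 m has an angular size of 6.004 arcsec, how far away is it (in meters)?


D = size / theta_rad, theta_rad = 6.004 * pi/(180*3600) = 2.911e-05, D = 3.233e+06

3.233e+06 m


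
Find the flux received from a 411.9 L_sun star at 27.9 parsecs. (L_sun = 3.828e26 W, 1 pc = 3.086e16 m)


F = L / (4*pi*d^2) = 1.577e+29 / (4*pi*(8.610e+17)^2) = 1.693e-08

1.693e-08 W/m^2


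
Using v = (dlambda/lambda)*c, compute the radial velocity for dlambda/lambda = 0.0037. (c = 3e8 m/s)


v = (dlambda/lambda) * c = 0.0037 * 3e8 = 1.110e+06

1.110e+06 m/s


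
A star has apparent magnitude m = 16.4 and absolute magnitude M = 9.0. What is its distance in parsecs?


d = 10^((m - M + 5)/5) = 10^((16.4 - 9.0 + 5)/5) = 301.9952

301.9952 pc


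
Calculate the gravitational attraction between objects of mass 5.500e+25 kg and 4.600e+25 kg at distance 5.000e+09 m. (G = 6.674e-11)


F = G*m1*m2/r^2 = 6.674e-11 * 5.500e+25 * 4.600e+25 / (5.000e+09)^2 = 6.674e-11 * 2.530e+51 / 2.500e+19 = 6.754e+21

6.754e+21 N


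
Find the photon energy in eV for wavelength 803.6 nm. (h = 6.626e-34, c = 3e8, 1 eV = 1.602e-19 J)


E = hc/lambda = 6.626e-34 * 3e8 / 8.036e-07 = 2.474e-19 J = 1.5441 eV

1.5441 eV


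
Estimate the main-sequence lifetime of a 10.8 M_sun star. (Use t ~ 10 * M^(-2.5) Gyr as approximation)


t = 10 * M^(-2.5) = 10 * 10.8^(-2.5) = 0.0261

0.0261 Gyr


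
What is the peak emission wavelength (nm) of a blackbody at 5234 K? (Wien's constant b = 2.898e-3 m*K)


lam_max = b / T = 2.898e-3 / 5234 = 5.537e-07 m = 553.6874 nm

553.6874 nm


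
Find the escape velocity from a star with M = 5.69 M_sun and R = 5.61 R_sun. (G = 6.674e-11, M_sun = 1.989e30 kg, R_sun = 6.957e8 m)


M = 5.69 * 1.989e30 kg = 1.131741e+31 kg; R = 5.61 * 6.957e8 m = 3.902877e+09 m. v_esc = sqrt(2GM/R) = sqrt(2 * 6.674e-11 * 1.131741e+31 / 3.902877e+09) = 622141.5279

622141.5279 m/s


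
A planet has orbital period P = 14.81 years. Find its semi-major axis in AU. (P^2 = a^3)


a = P^(2/3) = 14.81^(2/3) = 6.0307

6.0307 AU


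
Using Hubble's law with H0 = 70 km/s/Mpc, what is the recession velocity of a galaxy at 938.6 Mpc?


v = H0 * d = 70 * 938.6 = 65702.0

65702.0 km/s


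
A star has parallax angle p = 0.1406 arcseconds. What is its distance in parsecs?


d = 1/p = 1/0.1406 = 7.1124

7.1124 pc


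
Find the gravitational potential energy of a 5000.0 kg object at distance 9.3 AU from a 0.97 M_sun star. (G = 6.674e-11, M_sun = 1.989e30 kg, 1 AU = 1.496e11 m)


M = 0.97 * 1.989e30 kg = 1.92933e+30 kg; r = 9.3 AU * 1.496e11 m/AU = 1.39128e+12 m. U = -GM*m/r = -(6.674e-11 * 1.92933e+30 * 5000.0) / 1.39128e+12 = -4.628e+11

-4.628e+11 J


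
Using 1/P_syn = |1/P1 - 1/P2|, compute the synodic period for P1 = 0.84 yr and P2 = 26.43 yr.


1/P_syn = |1/P1 - 1/P2| = |1/0.84 - 1/26.43| => P_syn = 0.8676

0.8676 years


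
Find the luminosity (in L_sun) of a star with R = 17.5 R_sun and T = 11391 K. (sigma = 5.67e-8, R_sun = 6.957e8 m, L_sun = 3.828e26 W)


R = 17.5 * 6.957e8 m = 1.217475e+10 m. L = 4*pi*R^2*sigma*T^4 = 4*pi*(1.217475e+10)^2 * 5.67e-8 * 11391^4 = 1.778117411e+30 W. L/L_sun = 1.778117411e+30 / 3.828e26 = 4645.0298

4645.0298 L_sun


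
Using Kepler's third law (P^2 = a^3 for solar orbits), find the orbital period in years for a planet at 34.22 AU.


P = a^(3/2) = 34.22^1.5 = 200.1797

200.1797 years


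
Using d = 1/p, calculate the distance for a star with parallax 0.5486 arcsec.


d = 1/p = 1/0.5486 = 1.8228

1.8228 pc


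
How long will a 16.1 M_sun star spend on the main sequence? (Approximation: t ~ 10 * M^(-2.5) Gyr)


t = 10 * M^(-2.5) = 10 * 16.1^(-2.5) = 0.0096

0.0096 Gyr


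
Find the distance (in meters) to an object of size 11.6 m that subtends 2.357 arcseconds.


D = size / theta_rad, theta_rad = 2.357 * pi/(180*3600) = 1.143e-05, D = 1.015e+06

1.015e+06 m


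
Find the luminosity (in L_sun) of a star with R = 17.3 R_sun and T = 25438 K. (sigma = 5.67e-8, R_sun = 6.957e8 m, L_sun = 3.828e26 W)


R = 17.3 * 6.957e8 m = 1.203561e+10 m. L = 4*pi*R^2*sigma*T^4 = 4*pi*(1.203561e+10)^2 * 5.67e-8 * 25438^4 = 4.321763406e+31 W. L/L_sun = 4.321763406e+31 / 3.828e26 = 112898.7306

112898.7306 L_sun


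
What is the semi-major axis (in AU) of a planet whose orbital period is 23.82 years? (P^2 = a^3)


a = P^(2/3) = 23.82^(2/3) = 8.2787

8.2787 AU


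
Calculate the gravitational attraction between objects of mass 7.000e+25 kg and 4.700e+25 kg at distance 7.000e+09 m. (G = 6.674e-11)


F = G*m1*m2/r^2 = 6.674e-11 * 7.000e+25 * 4.700e+25 / (7.000e+09)^2 = 6.674e-11 * 3.290e+51 / 4.900e+19 = 4.481e+21

4.481e+21 N


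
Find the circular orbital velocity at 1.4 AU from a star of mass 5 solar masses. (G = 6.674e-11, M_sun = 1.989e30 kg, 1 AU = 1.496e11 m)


v = sqrt(GM/r) = sqrt(6.674e-11 * 9.945e+30 / 2.094e+11) = 56294.4629

56294.4629 m/s


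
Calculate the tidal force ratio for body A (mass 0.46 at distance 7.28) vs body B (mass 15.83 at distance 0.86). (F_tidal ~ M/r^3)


Ratio = (M1/r1^3) / (M2/r2^3) = (0.46/7.28^3) / (15.83/0.86^3) = 4.790e-05

4.790e-05


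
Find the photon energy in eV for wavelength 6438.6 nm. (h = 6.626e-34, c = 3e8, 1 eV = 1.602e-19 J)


E = hc/lambda = 6.626e-34 * 3e8 / 6.439e-06 = 3.087e-20 J = 0.1927 eV

0.1927 eV


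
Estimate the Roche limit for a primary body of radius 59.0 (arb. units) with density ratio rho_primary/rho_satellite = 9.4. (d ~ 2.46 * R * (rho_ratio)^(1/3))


d_Roche = 2.46 * 59.0 * 9.4^(1/3) = 306.3113

306.3113


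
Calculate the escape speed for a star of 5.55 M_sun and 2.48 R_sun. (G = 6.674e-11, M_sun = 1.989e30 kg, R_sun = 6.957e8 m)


M = 5.55 * 1.989e30 kg = 1.103895e+31 kg; R = 2.48 * 6.957e8 m = 1.725336e+09 m. v_esc = sqrt(2GM/R) = sqrt(2 * 6.674e-11 * 1.103895e+31 / 1.725336e+09) = 924134.407

924134.407 m/s


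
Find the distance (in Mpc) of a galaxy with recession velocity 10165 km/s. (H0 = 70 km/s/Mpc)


d = v / H0 = 10165 / 70 = 145.2143

145.2143 Mpc


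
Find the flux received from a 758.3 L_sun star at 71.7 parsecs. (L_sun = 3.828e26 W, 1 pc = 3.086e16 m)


F = L / (4*pi*d^2) = 2.903e+29 / (4*pi*(2.213e+18)^2) = 4.718e-09

4.718e-09 W/m^2


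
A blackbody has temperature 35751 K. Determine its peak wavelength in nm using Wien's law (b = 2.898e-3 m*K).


lam_max = b / T = 2.898e-3 / 35751 = 8.106e-08 m = 81.0607 nm

81.0607 nm


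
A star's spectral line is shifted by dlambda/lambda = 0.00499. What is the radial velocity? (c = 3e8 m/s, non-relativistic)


v = (dlambda/lambda) * c = 0.00499 * 3e8 = 1.497e+06

1.497e+06 m/s


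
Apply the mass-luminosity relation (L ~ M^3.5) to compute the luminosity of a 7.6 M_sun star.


L/L_sun = (M/M_sun)^3.5 = 7.6^3.5 = 1210.1733

1210.1733 L_sun


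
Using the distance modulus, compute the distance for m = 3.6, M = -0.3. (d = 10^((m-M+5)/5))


d = 10^((m - M + 5)/5) = 10^((3.6 - -0.3 + 5)/5) = 60.256

60.256 pc


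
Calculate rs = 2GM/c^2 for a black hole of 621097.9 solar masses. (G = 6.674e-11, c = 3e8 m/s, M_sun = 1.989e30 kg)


M = 621097.9 * 1.989e30 kg = 1.235363723e+36 kg. rs = 2GM/c^2 = 2 * 6.674e-11 * 1.235363723e+36 / (3e8)^2 = 1.832e+09

1.832e+09 m


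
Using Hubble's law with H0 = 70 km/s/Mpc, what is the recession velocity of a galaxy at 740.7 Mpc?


v = H0 * d = 70 * 740.7 = 51849.0

51849.0 km/s


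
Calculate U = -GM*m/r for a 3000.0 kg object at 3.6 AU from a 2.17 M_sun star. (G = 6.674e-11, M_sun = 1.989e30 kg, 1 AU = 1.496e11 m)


M = 2.17 * 1.989e30 kg = 4.31613e+30 kg; r = 3.6 AU * 1.496e11 m/AU = 5.3856e+11 m. U = -GM*m/r = -(6.674e-11 * 4.31613e+30 * 3000.0) / 5.3856e+11 = -1.605e+12

-1.605e+12 J


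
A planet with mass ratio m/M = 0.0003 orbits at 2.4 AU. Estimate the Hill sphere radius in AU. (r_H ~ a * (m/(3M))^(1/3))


r_H = a * (m/3M)^(1/3) = 2.4 * (0.0003/3)^(1/3) = 0.1114

0.1114 AU


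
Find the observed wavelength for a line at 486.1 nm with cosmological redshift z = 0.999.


lam_obs = lam_emit * (1 + z) = 486.1 * (1 + 0.999) = 971.7139

971.7139 nm


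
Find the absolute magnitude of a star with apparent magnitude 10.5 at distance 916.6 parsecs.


M = m - 5*log10(d) + 5 = 10.5 - 5*log10(916.6) + 5 = 0.6891

0.6891


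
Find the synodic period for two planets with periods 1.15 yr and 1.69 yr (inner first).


1/P_syn = |1/P1 - 1/P2| = |1/1.15 - 1/1.69| => P_syn = 3.5991

3.5991 years


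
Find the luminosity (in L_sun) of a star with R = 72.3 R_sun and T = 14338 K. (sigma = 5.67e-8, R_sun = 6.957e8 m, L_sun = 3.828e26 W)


R = 72.3 * 6.957e8 m = 5.029911e+10 m. L = 4*pi*R^2*sigma*T^4 = 4*pi*(5.029911e+10)^2 * 5.67e-8 * 14338^4 = 7.61847117e+31 W. L/L_sun = 7.61847117e+31 / 3.828e26 = 199019.623

199019.623 L_sun


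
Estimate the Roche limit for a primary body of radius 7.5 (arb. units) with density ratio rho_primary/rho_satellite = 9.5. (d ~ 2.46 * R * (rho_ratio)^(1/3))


d_Roche = 2.46 * 7.5 * 9.5^(1/3) = 39.0755

39.0755


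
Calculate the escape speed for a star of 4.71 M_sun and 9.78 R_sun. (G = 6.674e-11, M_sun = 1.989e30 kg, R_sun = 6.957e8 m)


M = 4.71 * 1.989e30 kg = 9.36819e+30 kg; R = 9.78 * 6.957e8 m = 6.803946e+09 m. v_esc = sqrt(2GM/R) = sqrt(2 * 6.674e-11 * 9.36819e+30 / 6.803946e+09) = 428702.0054

428702.0054 m/s


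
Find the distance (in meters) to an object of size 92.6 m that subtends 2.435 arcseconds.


D = size / theta_rad, theta_rad = 2.435 * pi/(180*3600) = 1.181e-05, D = 7.844e+06

7.844e+06 m


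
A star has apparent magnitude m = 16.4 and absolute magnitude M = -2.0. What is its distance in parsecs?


d = 10^((m - M + 5)/5) = 10^((16.4 - -2.0 + 5)/5) = 47863.0092

47863.0092 pc


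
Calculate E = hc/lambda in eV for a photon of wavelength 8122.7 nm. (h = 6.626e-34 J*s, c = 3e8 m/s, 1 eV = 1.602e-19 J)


E = hc/lambda = 6.626e-34 * 3e8 / 8.123e-06 = 2.447e-20 J = 0.1528 eV

0.1528 eV


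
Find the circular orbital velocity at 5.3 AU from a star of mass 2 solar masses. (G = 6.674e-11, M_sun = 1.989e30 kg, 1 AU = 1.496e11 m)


v = sqrt(GM/r) = sqrt(6.674e-11 * 3.978e+30 / 7.929e+11) = 18298.7641

18298.7641 m/s


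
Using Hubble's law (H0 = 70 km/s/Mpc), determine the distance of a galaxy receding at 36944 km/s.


d = v / H0 = 36944 / 70 = 527.7714

527.7714 Mpc


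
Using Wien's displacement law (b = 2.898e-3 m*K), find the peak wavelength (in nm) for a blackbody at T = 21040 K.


lam_max = b / T = 2.898e-3 / 21040 = 1.377e-07 m = 137.7376 nm

137.7376 nm


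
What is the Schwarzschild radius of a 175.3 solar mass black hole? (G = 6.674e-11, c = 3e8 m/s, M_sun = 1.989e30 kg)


M = 175.3 * 1.989e30 kg = 3.486717e+32 kg. rs = 2GM/c^2 = 2 * 6.674e-11 * 3.486717e+32 / (3e8)^2 = 517118.8724

517118.8724 m


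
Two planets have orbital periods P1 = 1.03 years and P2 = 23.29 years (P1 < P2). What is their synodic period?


1/P_syn = |1/P1 - 1/P2| = |1/1.03 - 1/23.29| => P_syn = 1.0777

1.0777 years


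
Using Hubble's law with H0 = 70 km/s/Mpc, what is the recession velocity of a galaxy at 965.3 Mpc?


v = H0 * d = 70 * 965.3 = 67571.0

67571.0 km/s


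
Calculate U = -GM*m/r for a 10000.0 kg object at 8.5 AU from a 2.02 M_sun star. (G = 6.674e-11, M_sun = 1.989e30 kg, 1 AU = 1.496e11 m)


M = 2.02 * 1.989e30 kg = 4.01778e+30 kg; r = 8.5 AU * 1.496e11 m/AU = 1.2716e+12 m. U = -GM*m/r = -(6.674e-11 * 4.01778e+30 * 10000.0) / 1.2716e+12 = -2.109e+12

-2.109e+12 J


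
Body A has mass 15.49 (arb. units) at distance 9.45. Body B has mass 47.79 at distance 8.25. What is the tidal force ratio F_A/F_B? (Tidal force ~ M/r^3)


Ratio = (M1/r1^3) / (M2/r2^3) = (15.49/9.45^3) / (47.79/8.25^3) = 0.2157

0.2157


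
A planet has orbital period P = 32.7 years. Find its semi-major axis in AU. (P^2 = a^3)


a = P^(2/3) = 32.7^(2/3) = 10.2258

10.2258 AU


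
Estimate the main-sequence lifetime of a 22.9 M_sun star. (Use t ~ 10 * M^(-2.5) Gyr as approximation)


t = 10 * M^(-2.5) = 10 * 22.9^(-2.5) = 0.004

0.004 Gyr


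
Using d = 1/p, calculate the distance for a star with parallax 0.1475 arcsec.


d = 1/p = 1/0.1475 = 6.7797

6.7797 pc


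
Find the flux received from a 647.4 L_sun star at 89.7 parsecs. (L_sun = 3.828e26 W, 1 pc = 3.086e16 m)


F = L / (4*pi*d^2) = 2.478e+29 / (4*pi*(2.768e+18)^2) = 2.574e-09

2.574e-09 W/m^2


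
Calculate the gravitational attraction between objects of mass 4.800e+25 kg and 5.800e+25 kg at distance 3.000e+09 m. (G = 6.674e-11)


F = G*m1*m2/r^2 = 6.674e-11 * 4.800e+25 * 5.800e+25 / (3.000e+09)^2 = 6.674e-11 * 2.784e+51 / 9.000e+18 = 2.064e+22

2.064e+22 N


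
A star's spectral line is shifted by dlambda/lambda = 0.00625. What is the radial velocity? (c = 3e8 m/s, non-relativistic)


v = (dlambda/lambda) * c = 0.00625 * 3e8 = 1.875e+06

1.875e+06 m/s


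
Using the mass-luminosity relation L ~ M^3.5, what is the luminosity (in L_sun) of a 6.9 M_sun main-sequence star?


L/L_sun = (M/M_sun)^3.5 = 6.9^3.5 = 862.9225

862.9225 L_sun


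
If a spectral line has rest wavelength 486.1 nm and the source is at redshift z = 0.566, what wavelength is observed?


lam_obs = lam_emit * (1 + z) = 486.1 * (1 + 0.566) = 761.2326

761.2326 nm


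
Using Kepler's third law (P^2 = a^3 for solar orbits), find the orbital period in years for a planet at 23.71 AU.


P = a^(3/2) = 23.71^1.5 = 115.4509

115.4509 years


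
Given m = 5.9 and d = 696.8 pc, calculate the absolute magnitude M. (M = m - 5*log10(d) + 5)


M = m - 5*log10(d) + 5 = 5.9 - 5*log10(696.8) + 5 = -3.3155

-3.3155


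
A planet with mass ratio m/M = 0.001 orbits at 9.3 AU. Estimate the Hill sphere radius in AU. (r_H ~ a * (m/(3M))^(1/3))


r_H = a * (m/3M)^(1/3) = 9.3 * (0.001/3)^(1/3) = 0.6448

0.6448 AU


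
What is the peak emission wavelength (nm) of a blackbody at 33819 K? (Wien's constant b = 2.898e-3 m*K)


lam_max = b / T = 2.898e-3 / 33819 = 8.569e-08 m = 85.6915 nm

85.6915 nm


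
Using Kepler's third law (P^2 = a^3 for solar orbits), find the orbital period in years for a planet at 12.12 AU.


P = a^(3/2) = 12.12^1.5 = 42.1943

42.1943 years


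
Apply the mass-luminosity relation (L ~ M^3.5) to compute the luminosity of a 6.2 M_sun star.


L/L_sun = (M/M_sun)^3.5 = 6.2^3.5 = 593.4319

593.4319 L_sun


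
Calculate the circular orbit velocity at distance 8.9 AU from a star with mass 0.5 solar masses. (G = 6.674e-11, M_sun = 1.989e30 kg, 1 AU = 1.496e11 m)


v = sqrt(GM/r) = sqrt(6.674e-11 * 9.945e+29 / 1.331e+12) = 7060.4876

7060.4876 m/s


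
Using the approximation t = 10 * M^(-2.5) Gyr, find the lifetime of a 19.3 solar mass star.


t = 10 * M^(-2.5) = 10 * 19.3^(-2.5) = 0.0061

0.0061 Gyr


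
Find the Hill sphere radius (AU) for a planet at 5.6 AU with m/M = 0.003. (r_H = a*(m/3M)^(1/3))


r_H = a * (m/3M)^(1/3) = 5.6 * (0.003/3)^(1/3) = 0.56

0.56 AU


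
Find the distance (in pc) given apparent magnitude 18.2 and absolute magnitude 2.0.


d = 10^((m - M + 5)/5) = 10^((18.2 - 2.0 + 5)/5) = 17378.0083

17378.0083 pc


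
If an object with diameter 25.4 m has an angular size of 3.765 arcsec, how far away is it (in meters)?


D = size / theta_rad, theta_rad = 3.765 * pi/(180*3600) = 1.825e-05, D = 1.392e+06

1.392e+06 m


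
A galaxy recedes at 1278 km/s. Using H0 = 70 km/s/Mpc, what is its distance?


d = v / H0 = 1278 / 70 = 18.2571

18.2571 Mpc


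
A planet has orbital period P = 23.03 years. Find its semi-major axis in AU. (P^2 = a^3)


a = P^(2/3) = 23.03^(2/3) = 8.0946

8.0946 AU


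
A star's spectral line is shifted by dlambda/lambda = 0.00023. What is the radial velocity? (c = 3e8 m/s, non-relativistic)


v = (dlambda/lambda) * c = 0.00023 * 3e8 = 69000.0

69000.0 m/s


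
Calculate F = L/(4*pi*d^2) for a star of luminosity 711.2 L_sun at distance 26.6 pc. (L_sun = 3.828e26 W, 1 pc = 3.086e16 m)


F = L / (4*pi*d^2) = 2.722e+29 / (4*pi*(8.209e+17)^2) = 3.215e-08

3.215e-08 W/m^2


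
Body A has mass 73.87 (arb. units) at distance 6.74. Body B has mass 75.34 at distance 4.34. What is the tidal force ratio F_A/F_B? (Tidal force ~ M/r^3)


Ratio = (M1/r1^3) / (M2/r2^3) = (73.87/6.74^3) / (75.34/4.34^3) = 0.2618

0.2618


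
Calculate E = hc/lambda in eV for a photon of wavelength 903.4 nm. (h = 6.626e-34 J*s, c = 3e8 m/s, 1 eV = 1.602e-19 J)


E = hc/lambda = 6.626e-34 * 3e8 / 9.034e-07 = 2.200e-19 J = 1.3735 eV

1.3735 eV


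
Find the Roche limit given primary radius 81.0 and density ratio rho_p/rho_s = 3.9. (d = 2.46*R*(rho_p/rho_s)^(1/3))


d_Roche = 2.46 * 81.0 * 3.9^(1/3) = 313.6474

313.6474


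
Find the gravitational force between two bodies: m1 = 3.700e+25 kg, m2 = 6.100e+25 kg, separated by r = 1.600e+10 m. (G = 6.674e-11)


F = G*m1*m2/r^2 = 6.674e-11 * 3.700e+25 * 6.100e+25 / (1.600e+10)^2 = 6.674e-11 * 2.257e+51 / 2.560e+20 = 5.884e+20

5.884e+20 N


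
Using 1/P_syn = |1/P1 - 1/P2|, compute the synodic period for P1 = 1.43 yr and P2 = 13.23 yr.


1/P_syn = |1/P1 - 1/P2| = |1/1.43 - 1/13.23| => P_syn = 1.6033

1.6033 years


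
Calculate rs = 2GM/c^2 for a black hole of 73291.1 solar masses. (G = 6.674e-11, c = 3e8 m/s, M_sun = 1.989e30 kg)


M = 73291.1 * 1.989e30 kg = 1.457759979e+35 kg. rs = 2GM/c^2 = 2 * 6.674e-11 * 1.457759979e+35 / (3e8)^2 = 2.162e+08

2.162e+08 m


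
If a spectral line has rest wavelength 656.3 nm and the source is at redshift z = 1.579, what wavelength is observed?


lam_obs = lam_emit * (1 + z) = 656.3 * (1 + 1.579) = 1692.5977

1692.5977 nm


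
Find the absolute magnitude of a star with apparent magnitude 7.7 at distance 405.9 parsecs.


M = m - 5*log10(d) + 5 = 7.7 - 5*log10(405.9) + 5 = -0.3421

-0.3421


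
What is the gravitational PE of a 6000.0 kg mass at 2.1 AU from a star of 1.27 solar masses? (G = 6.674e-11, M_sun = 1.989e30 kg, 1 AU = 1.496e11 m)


M = 1.27 * 1.989e30 kg = 2.52603e+30 kg; r = 2.1 AU * 1.496e11 m/AU = 3.1416e+11 m. U = -GM*m/r = -(6.674e-11 * 2.52603e+30 * 6000.0) / 3.1416e+11 = -3.220e+12

-3.220e+12 J


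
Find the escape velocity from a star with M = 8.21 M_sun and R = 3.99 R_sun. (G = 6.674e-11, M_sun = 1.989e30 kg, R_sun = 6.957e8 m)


M = 8.21 * 1.989e30 kg = 1.632969e+31 kg; R = 3.99 * 6.957e8 m = 2.775843e+09 m. v_esc = sqrt(2GM/R) = sqrt(2 * 6.674e-11 * 1.632969e+31 / 2.775843e+09) = 886134.4475

886134.4475 m/s


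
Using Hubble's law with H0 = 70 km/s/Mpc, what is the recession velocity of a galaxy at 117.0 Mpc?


v = H0 * d = 70 * 117.0 = 8190.0

8190.0 km/s


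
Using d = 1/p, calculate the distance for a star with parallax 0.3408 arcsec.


d = 1/p = 1/0.3408 = 2.9343

2.9343 pc


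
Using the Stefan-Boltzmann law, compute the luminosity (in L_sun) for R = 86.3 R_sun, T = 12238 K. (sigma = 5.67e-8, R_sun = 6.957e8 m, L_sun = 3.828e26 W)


R = 86.3 * 6.957e8 m = 6.003891e+10 m. L = 4*pi*R^2*sigma*T^4 = 4*pi*(6.003891e+10)^2 * 5.67e-8 * 12238^4 = 5.761032384e+31 W. L/L_sun = 5.761032384e+31 / 3.828e26 = 150497.1887

150497.1887 L_sun


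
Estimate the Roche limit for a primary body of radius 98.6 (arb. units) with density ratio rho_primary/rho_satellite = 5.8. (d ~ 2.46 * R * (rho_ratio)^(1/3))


d_Roche = 2.46 * 98.6 * 5.8^(1/3) = 435.8008

435.8008


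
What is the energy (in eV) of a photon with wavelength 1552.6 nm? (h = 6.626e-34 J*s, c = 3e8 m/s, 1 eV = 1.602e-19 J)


E = hc/lambda = 6.626e-34 * 3e8 / 1.553e-06 = 1.280e-19 J = 0.7992 eV

0.7992 eV


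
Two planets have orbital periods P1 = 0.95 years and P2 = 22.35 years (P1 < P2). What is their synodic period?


1/P_syn = |1/P1 - 1/P2| = |1/0.95 - 1/22.35| => P_syn = 0.9922

0.9922 years


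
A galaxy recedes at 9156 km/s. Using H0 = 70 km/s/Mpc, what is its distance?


d = v / H0 = 9156 / 70 = 130.8

130.8 Mpc


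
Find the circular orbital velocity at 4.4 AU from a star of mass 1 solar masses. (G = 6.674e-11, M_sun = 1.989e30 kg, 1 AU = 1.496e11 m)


v = sqrt(GM/r) = sqrt(6.674e-11 * 1.989e+30 / 6.582e+11) = 14200.9814

14200.9814 m/s


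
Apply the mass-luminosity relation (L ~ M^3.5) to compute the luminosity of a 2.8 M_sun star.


L/L_sun = (M/M_sun)^3.5 = 2.8^3.5 = 36.7327

36.7327 L_sun


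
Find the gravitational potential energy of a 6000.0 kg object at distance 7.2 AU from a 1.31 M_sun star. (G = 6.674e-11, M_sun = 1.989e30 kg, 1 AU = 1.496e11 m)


M = 1.31 * 1.989e30 kg = 2.60559e+30 kg; r = 7.2 AU * 1.496e11 m/AU = 1.07712e+12 m. U = -GM*m/r = -(6.674e-11 * 2.60559e+30 * 6000.0) / 1.07712e+12 = -9.687e+11

-9.687e+11 J


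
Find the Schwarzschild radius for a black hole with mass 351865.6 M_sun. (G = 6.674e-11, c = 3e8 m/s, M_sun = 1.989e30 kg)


M = 351865.6 * 1.989e30 kg = 6.998606784e+35 kg. rs = 2GM/c^2 = 2 * 6.674e-11 * 6.998606784e+35 / (3e8)^2 = 1.038e+09

1.038e+09 m


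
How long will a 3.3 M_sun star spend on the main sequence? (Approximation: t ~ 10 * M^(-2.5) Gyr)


t = 10 * M^(-2.5) = 10 * 3.3^(-2.5) = 0.5055

0.5055 Gyr


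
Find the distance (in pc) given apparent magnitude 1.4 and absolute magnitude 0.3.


d = 10^((m - M + 5)/5) = 10^((1.4 - 0.3 + 5)/5) = 16.5959

16.5959 pc


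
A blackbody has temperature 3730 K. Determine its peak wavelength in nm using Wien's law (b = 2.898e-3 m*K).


lam_max = b / T = 2.898e-3 / 3730 = 7.769e-07 m = 776.9437 nm

776.9437 nm


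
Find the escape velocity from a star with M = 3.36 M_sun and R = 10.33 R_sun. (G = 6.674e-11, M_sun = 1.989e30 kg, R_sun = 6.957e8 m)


M = 3.36 * 1.989e30 kg = 6.68304e+30 kg; R = 10.33 * 6.957e8 m = 7.186581e+09 m. v_esc = sqrt(2GM/R) = sqrt(2 * 6.674e-11 * 6.68304e+30 / 7.186581e+09) = 352317.2982

352317.2982 m/s


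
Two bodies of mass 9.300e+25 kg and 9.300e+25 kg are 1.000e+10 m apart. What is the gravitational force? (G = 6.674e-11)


F = G*m1*m2/r^2 = 6.674e-11 * 9.300e+25 * 9.300e+25 / (1.000e+10)^2 = 6.674e-11 * 8.649e+51 / 1.000e+20 = 5.772e+21

5.772e+21 N


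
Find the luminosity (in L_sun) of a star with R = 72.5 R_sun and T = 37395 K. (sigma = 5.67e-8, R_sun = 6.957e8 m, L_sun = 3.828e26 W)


R = 72.5 * 6.957e8 m = 5.043825e+10 m. L = 4*pi*R^2*sigma*T^4 = 4*pi*(5.043825e+10)^2 * 5.67e-8 * 37395^4 = 3.544598856e+33 W. L/L_sun = 3.544598856e+33 / 3.828e26 = 9.260e+06

9.260e+06 L_sun


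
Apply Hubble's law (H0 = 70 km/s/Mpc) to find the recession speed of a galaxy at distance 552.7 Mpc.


v = H0 * d = 70 * 552.7 = 38689.0

38689.0 km/s


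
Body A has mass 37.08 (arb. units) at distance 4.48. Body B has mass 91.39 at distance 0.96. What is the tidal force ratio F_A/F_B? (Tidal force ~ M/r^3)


Ratio = (M1/r1^3) / (M2/r2^3) = (37.08/4.48^3) / (91.39/0.96^3) = 0.004

0.004


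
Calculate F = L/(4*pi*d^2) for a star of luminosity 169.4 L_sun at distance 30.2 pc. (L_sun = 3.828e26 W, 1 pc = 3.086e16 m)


F = L / (4*pi*d^2) = 6.485e+28 / (4*pi*(9.320e+17)^2) = 5.941e-09

5.941e-09 W/m^2


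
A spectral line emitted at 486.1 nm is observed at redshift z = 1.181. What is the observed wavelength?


lam_obs = lam_emit * (1 + z) = 486.1 * (1 + 1.181) = 1060.1841

1060.1841 nm


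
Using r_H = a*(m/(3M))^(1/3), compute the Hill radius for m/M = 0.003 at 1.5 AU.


r_H = a * (m/3M)^(1/3) = 1.5 * (0.003/3)^(1/3) = 0.15

0.15 AU


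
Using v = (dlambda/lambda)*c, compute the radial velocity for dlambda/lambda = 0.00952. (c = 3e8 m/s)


v = (dlambda/lambda) * c = 0.00952 * 3e8 = 2.856e+06

2.856e+06 m/s


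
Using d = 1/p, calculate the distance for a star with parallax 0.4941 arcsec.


d = 1/p = 1/0.4941 = 2.0239

2.0239 pc


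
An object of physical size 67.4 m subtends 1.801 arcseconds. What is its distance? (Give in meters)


D = size / theta_rad, theta_rad = 1.801 * pi/(180*3600) = 8.731e-06, D = 7.719e+06

7.719e+06 m


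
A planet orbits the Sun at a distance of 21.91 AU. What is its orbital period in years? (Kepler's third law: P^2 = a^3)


P = a^(3/2) = 21.91^1.5 = 102.5566

102.5566 years


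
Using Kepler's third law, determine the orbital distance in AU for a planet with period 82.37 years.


a = P^(2/3) = 82.37^(2/3) = 18.9313

18.9313 AU


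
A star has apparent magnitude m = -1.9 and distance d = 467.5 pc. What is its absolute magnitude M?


M = m - 5*log10(d) + 5 = -1.9 - 5*log10(467.5) + 5 = -10.2489

-10.2489


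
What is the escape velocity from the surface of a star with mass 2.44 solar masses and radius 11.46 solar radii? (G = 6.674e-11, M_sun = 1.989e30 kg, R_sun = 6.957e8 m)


M = 2.44 * 1.989e30 kg = 4.85316e+30 kg; R = 11.46 * 6.957e8 m = 7.972722e+09 m. v_esc = sqrt(2GM/R) = sqrt(2 * 6.674e-11 * 4.85316e+30 / 7.972722e+09) = 285047.406

285047.406 m/s


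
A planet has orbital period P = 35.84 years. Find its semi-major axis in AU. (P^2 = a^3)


a = P^(2/3) = 35.84^(2/3) = 10.8704

10.8704 AU


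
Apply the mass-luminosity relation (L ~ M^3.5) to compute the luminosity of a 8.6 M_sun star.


L/L_sun = (M/M_sun)^3.5 = 8.6^3.5 = 1865.2823

1865.2823 L_sun


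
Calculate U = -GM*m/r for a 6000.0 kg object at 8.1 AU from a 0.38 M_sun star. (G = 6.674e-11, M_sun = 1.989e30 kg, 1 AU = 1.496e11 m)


M = 0.38 * 1.989e30 kg = 7.5582e+29 kg; r = 8.1 AU * 1.496e11 m/AU = 1.21176e+12 m. U = -GM*m/r = -(6.674e-11 * 7.5582e+29 * 6000.0) / 1.21176e+12 = -2.498e+11

-2.498e+11 J


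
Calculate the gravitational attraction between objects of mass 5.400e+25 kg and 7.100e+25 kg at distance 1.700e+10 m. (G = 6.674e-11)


F = G*m1*m2/r^2 = 6.674e-11 * 5.400e+25 * 7.100e+25 / (1.700e+10)^2 = 6.674e-11 * 3.834e+51 / 2.890e+20 = 8.854e+20

8.854e+20 N


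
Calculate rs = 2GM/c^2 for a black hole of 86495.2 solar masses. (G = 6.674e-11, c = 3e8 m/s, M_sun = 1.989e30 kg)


M = 86495.2 * 1.989e30 kg = 1.720389528e+35 kg. rs = 2GM/c^2 = 2 * 6.674e-11 * 1.720389528e+35 / (3e8)^2 = 2.552e+08

2.552e+08 m


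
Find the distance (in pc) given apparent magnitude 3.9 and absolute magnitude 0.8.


d = 10^((m - M + 5)/5) = 10^((3.9 - 0.8 + 5)/5) = 41.6869

41.6869 pc
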